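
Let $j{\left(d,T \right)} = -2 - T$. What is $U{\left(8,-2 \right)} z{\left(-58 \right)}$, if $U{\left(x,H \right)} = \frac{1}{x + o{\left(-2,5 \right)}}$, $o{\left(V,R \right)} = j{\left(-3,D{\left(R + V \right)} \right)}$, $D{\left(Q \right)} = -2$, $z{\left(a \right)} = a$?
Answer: $- \frac{29}{4} \approx -7.25$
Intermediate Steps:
$o{\left(V,R \right)} = 0$ ($o{\left(V,R \right)} = -2 - -2 = -2 + 2 = 0$)
$U{\left(x,H \right)} = \frac{1}{x}$ ($U{\left(x,H \right)} = \frac{1}{x + 0} = \frac{1}{x}$)
$U{\left(8,-2 \right)} z{\left(-58 \right)} = \frac{1}{8} \left(-58\right) = - \frac{29}{4}$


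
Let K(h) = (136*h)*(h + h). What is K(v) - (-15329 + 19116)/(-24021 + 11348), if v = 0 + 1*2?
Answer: 13792011/12673 ≈ 1088.3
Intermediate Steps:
v = 2 (v = 0 + 2 = 2)
K(h) = 272*h**2 (K(h) = (136*h)*(2*h) = 272*h**2)
K(v) - (-15329 + 19116)/(-24021 + 11348) = 272*2**2 - (-15329 + 19116)/(-24021 + 11348) = 272*4 - 3787/(-12673) = 1088 - 3787*(-1)/12673 = 1088 - 1*(-3787/12673) = 1088 + 3787/12673 = 13792011/12673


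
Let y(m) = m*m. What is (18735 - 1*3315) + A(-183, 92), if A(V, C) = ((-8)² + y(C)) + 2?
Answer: 23950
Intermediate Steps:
y(m) = m²
A(V, C) = 66 + C² (A(V, C) = ((-8)² + C²) + 2 = (64 + C²) + 2 = 66 + C²)
(18735 - 1*3315) + A(-183, 92) = (18735 - 1*3315) + (66 + 92²) = (18735 - 3315) + (66 + 8464) = 15420 + 8530 = 23950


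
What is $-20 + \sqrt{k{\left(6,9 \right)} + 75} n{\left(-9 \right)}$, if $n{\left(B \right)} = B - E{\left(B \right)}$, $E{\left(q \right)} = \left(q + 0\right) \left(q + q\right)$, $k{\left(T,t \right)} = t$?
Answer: $-20 - 342 \sqrt{21} \approx -1587.2$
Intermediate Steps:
$E{\left(q \right)} = 2 q^{2}$ ($E{\left(q \right)} = q 2 q = 2 q^{2}$)
$n{\left(B \right)} = B - 2 B^{2}$
$-20 + \sqrt{k{\left(6,9 \right)} + 75} n{\left(-9 \right)} = -20 + \sqrt{9 + 75} \left(- 9 \left(1 - -18\right)\right) = -20 + \sqrt{84} \left(- 9 \left(1 + 18\right)\right) = -20 + 2 \sqrt{21} \left(\left(-9\right) 19\right) = -20 + 2 \sqrt{21} \left(-171\right) = -20 - 342 \sqrt{21}$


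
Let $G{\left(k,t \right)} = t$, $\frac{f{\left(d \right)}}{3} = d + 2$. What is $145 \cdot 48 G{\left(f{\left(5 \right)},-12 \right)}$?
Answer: $-83520$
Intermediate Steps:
$f{\left(d \right)} = 6 + 3 d$ ($f{\left(d \right)} = 3 \left(d + 2\right) = 3 \left(2 + d\right) = 6 + 3 d$)
$145 \cdot 48 G{\left(f{\left(5 \right)},-12 \right)} = 145 \cdot 48 \left(-12\right) = 6960 \left(-12\right) = -83520$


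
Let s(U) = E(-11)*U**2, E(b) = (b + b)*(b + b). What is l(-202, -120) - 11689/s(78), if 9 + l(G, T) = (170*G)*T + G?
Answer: 12133717110695/2944656 ≈ 4.1206e+6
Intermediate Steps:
l(G, T) = -9 + G + 170*G*T (l(G, T) = -9 + ((170*G)*T + G) = -9 + (170*G*T + G) = -9 + (G + 170*G*T) = -9 + G + 170*G*T)
E(b) = 4*b**2 (E(b) = (2*b)*(2*b) = 4*b**2)
s(U) = 484*U**2 (s(U) = (4*(-11)**2)*U**2 = (4*121)*U**2 = 484*U**2)
l(-202, -120) - 11689/s(78) = (-9 - 202 + 170*(-202)*(-120)) - 11689/(484*78**2) = (-9 - 202 + 4120800) - 11689/(484*6084) = 4120589 - 11689/2944656 = 12133717110695/2944656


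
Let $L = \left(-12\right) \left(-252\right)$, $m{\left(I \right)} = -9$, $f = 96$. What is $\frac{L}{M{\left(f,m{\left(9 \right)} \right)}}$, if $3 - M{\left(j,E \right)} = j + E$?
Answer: $-36$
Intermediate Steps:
$L = 3024$
$M{\left(j,E \right)} = 3 - E - j$ ($M{\left(j,E \right)} = 3 - \left(j + E\right) = 3 - \left(E + j\right) = 3 - E - j$)
$\frac{L}{M{\left(f,m{\left(9 \right)} \right)}} = \frac{3024}{3 - -9 - 96} = \frac{3024}{3 + 9 - 96} = \frac{3024}{-84} = 3024 \left(- \frac{1}{84}\right) = -36$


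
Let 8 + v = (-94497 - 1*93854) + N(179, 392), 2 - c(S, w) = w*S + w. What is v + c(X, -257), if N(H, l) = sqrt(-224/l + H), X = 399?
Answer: -85557 + sqrt(8743)/7 ≈ -85544.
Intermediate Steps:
c(S, w) = 2 - w - S*w (c(S, w) = 2 - (w*S + w) = 2 - (S*w + w) = 2 - (w + S*w) = 2 + (-w - S*w) = 2 - w - S*w)
N(H, l) = sqrt(H - 224/l)
v = -188359 + sqrt(8743)/7 (v = -8 + ((-94497 - 1*93854) + sqrt(179 - 224/392)) = -8 + ((-94497 - 93854) + sqrt(179 - 224*1/392)) = -8 + (-188351 + sqrt(179 - 4/7)) = -8 + (-188351 + sqrt(1249/7)) = -8 + (-188351 + sqrt(8743)/7) = -188359 + sqrt(8743)/7 ≈ -1.8835e+5)
v + c(X, -257) = (-188359 + sqrt(8743)/7) + (2 - 1*(-257) - 1*399*(-257)) = (-188359 + sqrt(8743)/7) + (2 + 257 + 102543) = (-188359 + sqrt(8743)/7) + 102802 = -85557 + sqrt(8743)/7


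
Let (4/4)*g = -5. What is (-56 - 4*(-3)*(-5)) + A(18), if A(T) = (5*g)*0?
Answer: -116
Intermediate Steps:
g = -5
A(T) = 0 (A(T) = (5*(-5))*0 = -25*0 = 0)
(-56 - 4*(-3)*(-5)) + A(18) = (-56 - 4*(-3)*(-5)) + 0 = (-56 + 12*(-5)) + 0 = (-56 - 60) + 0 = -116 + 0 = -116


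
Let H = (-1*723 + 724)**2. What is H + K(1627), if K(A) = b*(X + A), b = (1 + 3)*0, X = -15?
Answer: 1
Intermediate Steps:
b = 0 (b = 4*0 = 0)
K(A) = 0 (K(A) = 0*(-15 + A) = 0)
H = 1 (H = (-723 + 724)**2 = 1**2 = 1)
H + K(1627) = 1 + 0 = 1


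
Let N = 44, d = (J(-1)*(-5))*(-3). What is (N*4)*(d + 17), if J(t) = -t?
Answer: 5632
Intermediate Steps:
d = 15 (d = (-1*(-1)*(-5))*(-3) = (1*(-5))*(-3) = -5*(-3) = 15)
(N*4)*(d + 17) = (44*4)*(15 + 17) = 176*32 = 5632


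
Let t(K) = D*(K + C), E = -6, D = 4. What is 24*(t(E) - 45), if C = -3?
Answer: -1944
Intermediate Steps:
t(K) = -12 + 4*K (t(K) = 4*(K - 3) = 4*(-3 + K) = -12 + 4*K)
24*(t(E) - 45) = 24*((-12 + 4*(-6)) - 45) = 24*((-12 - 24) - 45) = 24*(-36 - 45) = 24*(-81) = -1944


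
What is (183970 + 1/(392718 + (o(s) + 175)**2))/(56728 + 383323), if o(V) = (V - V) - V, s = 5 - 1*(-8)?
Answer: 77076439141/184364647062 ≈ 0.41807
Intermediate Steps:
s = 13 (s = 5 + 8 = 13)
o(V) = -V (o(V) = 0 - V = -V)
(183970 + 1/(392718 + (o(s) + 175)**2))/(56728 + 383323) = (183970 + 1/(392718 + (-1*13 + 175)**2))/(56728 + 383323) = (183970 + 1/(392718 + (-13 + 175)**2))/440051 = (183970 + 1/(392718 + 162**2))*(1/440051) = (183970 + 1/(392718 + 26244))*(1/440051) = (183970 + 1/418962)*(1/440051) = (77076439141/418962)*(1/440051) = 77076439141/184364647062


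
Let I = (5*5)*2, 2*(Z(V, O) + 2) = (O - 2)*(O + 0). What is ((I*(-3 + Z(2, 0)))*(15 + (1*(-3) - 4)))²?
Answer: 4000000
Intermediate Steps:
Z(V, O) = -2 + O*(-2 + O)/2 (Z(V, O) = -2 + ((O - 2)*(O + 0))/2 = -2 + ((-2 + O)*O)/2 = -2 + (O*(-2 + O))/2 = -2 + O*(-2 + O)/2)
I = 50 (I = 25*2 = 50)
((I*(-3 + Z(2, 0)))*(15 + (1*(-3) - 4)))² = ((50*(-3 + (-2 + (½)*0² - 1*0)))*(15 + (1*(-3) - 4)))² = ((50*(-3 + (-2 + (½)*0 + 0)))*(15 + (-3 - 4)))² = ((50*(-3 + (-2 + 0 + 0)))*(15 - 7))² = ((50*(-3 - 2))*8)² = ((50*(-5))*8)² = (-250*8)² = (-2000)² = 4000000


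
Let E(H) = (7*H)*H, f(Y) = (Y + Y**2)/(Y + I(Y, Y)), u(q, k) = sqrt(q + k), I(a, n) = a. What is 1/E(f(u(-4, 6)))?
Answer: 12/7 - 8*sqrt(2)/7 ≈ 0.098042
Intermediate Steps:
u(q, k) = sqrt(k + q)
f(Y) = (Y + Y**2)/(2*Y) (f(Y) = (Y + Y**2)/(Y + Y) = (Y + Y**2)/((2*Y)) = (Y + Y**2)*(1/(2*Y)) = (Y + Y**2)/(2*Y))
E(H) = 7*H**2
1/E(f(u(-4, 6))) = 1/(7*(1/2 + sqrt(6 - 4)/2)**2) = 1/(7*(1/2 + sqrt(2)/2)**2)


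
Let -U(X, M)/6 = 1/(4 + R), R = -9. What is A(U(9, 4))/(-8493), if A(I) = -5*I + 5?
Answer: 1/8493 ≈ 0.00011774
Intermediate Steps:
U(X, M) = 6/5 (U(X, M) = -6/(4 - 9) = -6/(-5) = -6*(-⅕) = 6/5)
A(I) = 5 - 5*I
A(U(9, 4))/(-8493) = (5 - 5*6/5)/(-8493) = (5 - 6)*(-1/8493) = -1*(-1/8493) = 1/8493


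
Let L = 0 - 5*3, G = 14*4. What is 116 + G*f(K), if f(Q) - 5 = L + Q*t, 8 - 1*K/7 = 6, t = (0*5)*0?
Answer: -444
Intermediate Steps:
G = 56
t = 0 (t = 0*0 = 0)
K = 14 (K = 56 - 7*6 = 56 - 42 = 14)
L = -15 (L = 0 - 15 = -15)
f(Q) = -10 (f(Q) = 5 + (-15 + Q*0) = 5 + (-15 + 0) = 5 - 15 = -10)
116 + G*f(K) = 116 + 56*(-10) = 116 - 560 = -444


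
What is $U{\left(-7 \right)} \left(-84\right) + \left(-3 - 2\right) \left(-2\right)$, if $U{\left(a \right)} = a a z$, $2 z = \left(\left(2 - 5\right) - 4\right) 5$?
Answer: $72040$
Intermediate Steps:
$z = - \frac{35}{2}$ ($z = \frac{\left(\left(2 - 5\right) - 4\right) 5}{2} = \frac{\left(-3 - 4\right) 5}{2} = \frac{\left(-7\right) 5}{2} = \frac{1}{2} \left(-35\right) = - \frac{35}{2} \approx -17.5$)
$U{\left(a \right)} = - \frac{35 a^{2}}{2}$ ($U{\left(a \right)} = a a \left(- \frac{35}{2}\right) = a^{2} \left(- \frac{35}{2}\right) = - \frac{35 a^{2}}{2}$)
$U{\left(-7 \right)} \left(-84\right) + \left(-3 - 2\right) \left(-2\right) = - \frac{35 \left(-7\right)^{2}}{2} \left(-84\right) + \left(-3 - 2\right) \left(-2\right) = \left(- \frac{35}{2}\right) 49 \left(-84\right) - -10 = \left(- \frac{1715}{2}\right) \left(-84\right) + 10 = 72030 + 10 = 72040$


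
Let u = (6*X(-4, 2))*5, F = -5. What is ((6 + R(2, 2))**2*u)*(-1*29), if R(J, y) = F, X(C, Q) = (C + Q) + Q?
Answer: 0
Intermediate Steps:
X(C, Q) = C + 2*Q
R(J, y) = -5
u = 0 (u = (6*(-4 + 2*2))*5 = (6*(-4 + 4))*5 = (6*0)*5 = 0*5 = 0)
((6 + R(2, 2))**2*u)*(-1*29) = ((6 - 5)**2*0)*(-1*29) = (1**2*0)*(-29) = (1*0)*(-29) = 0*(-29) = 0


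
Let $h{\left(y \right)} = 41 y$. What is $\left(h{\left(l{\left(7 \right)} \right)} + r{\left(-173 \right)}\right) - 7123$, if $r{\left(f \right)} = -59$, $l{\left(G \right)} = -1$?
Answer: $-7223$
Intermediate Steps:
$\left(h{\left(l{\left(7 \right)} \right)} + r{\left(-173 \right)}\right) - 7123 = \left(41 \left(-1\right) - 59\right) - 7123 = \left(-41 - 59\right) - 7123 = -100 - 7123 = -7223$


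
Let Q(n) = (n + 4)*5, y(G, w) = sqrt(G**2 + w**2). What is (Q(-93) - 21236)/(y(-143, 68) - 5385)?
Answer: 116752185/28973152 + 21681*sqrt(25073)/28973152 ≈ 4.1482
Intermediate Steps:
Q(n) = 20 + 5*n (Q(n) = (4 + n)*5 = 20 + 5*n)
(Q(-93) - 21236)/(y(-143, 68) - 5385) = ((20 + 5*(-93)) - 21236)/(sqrt((-143)**2 + 68**2) - 5385) = ((20 - 465) - 21236)/(sqrt(20449 + 4624) - 5385) = (-445 - 21236)/(sqrt(25073) - 5385) = -21681/(-5385 + sqrt(25073))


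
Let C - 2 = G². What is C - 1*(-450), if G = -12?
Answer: 596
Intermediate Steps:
C = 146 (C = 2 + (-12)² = 2 + 144 = 146)
C - 1*(-450) = 146 - 1*(-450) = 146 + 450 = 596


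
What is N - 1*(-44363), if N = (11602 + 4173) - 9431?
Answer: 50707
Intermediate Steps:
N = 6344 (N = 15775 - 9431 = 6344)
N - 1*(-44363) = 6344 - 1*(-44363) = 6344 + 44363 = 50707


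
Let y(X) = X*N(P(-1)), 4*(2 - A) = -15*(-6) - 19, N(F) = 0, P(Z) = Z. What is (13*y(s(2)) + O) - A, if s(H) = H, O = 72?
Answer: 351/4 ≈ 87.750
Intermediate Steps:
A = -63/4 (A = 2 - (-15*(-6) - 19)/4 = 2 - (90 - 19)/4 = 2 - 1/4*71 = 2 - 71/4 = -63/4 ≈ -15.750)
y(X) = 0 (y(X) = X*0 = 0)
(13*y(s(2)) + O) - A = (13*0 + 72) - 1*(-63/4) = (0 + 72) + 63/4 = 72 + 63/4 = 351/4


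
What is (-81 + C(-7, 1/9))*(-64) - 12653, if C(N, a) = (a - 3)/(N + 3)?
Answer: -67637/9 ≈ -7515.2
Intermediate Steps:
C(N, a) = (-3 + a)/(3 + N)
(-81 + C(-7, 1/9))*(-64) - 12653 = (-81 + (-3 + 1/9)/(3 - 7))*(-64) - 12653 = (-81 + (-3 + 1/9)/(-4))*(-64) - 12653 = (-81 - 1/4*(-26/9))*(-64) - 12653 = (-81 + 13/18)*(-64) - 12653 = -1445/18*(-64) - 12653 = 46240/9 - 12653 = -67637/9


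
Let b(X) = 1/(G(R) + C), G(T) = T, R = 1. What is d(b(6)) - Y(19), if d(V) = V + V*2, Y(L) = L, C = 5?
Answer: -37/2 ≈ -18.500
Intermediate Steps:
b(X) = 1/6 (b(X) = 1/(1 + 5) = 1/6)
d(V) = 3*V (d(V) = V + 2*V = 3*V)
d(b(6)) - Y(19) = 3*(1/6) - 1*19 = 1/2 - 19 = -37/2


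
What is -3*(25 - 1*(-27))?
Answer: -156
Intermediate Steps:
-3*(25 - 1*(-27)) = -3*(25 + 27) = -3*52 = -156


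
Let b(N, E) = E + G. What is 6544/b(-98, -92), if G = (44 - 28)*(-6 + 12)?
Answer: 1636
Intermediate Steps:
G = 96 (G = 16*6 = 96)
b(N, E) = 96 + E (b(N, E) = E + 96 = 96 + E)
6544/b(-98, -92) = 6544/(96 - 92) = 6544/4 = 6544*(¼) = 1636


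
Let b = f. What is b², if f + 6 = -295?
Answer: 90601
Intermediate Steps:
f = -301 (f = -6 - 295 = -301)
b = -301
b² = (-301)² = 90601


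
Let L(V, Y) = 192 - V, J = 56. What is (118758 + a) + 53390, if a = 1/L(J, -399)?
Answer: 23412129/136 ≈ 1.7215e+5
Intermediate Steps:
a = 1/136 (a = 1/(192 - 1*56) = 1/(192 - 56) = 1/136 ≈ 0.0073529)
(118758 + a) + 53390 = (118758 + 1/136) + 53390 = 16151089/136 + 53390 = 23412129/136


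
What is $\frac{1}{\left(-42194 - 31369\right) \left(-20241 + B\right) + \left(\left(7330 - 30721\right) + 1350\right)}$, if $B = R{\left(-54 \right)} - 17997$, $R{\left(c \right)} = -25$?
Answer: $\frac{1}{2814719028} \approx 3.5528 \cdot 10^{-10}$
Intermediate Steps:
$B = -18022$ ($B = -25 - 17997 = -18022$)
$\frac{1}{\left(-42194 - 31369\right) \left(-20241 + B\right) + \left(\left(7330 - 30721\right) + 1350\right)} = \frac{1}{\left(-42194 - 31369\right) \left(-20241 - 18022\right) + \left(\left(7330 - 30721\right) + 1350\right)} = \frac{1}{\left(-42194 - 31369\right) \left(-38263\right) + \left(-23391 + 1350\right)} = \frac{1}{\left(-42194 - 31369\right) \left(-38263\right) - 22041} = \frac{1}{\left(-73563\right) \left(-38263\right) - 22041} = \frac{1}{2814741069 - 22041} = \frac{1}{2814719028}$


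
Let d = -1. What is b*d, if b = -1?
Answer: 1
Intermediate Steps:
b*d = -1*(-1) = 1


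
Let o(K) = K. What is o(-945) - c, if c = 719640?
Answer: -720585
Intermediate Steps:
o(-945) - c = -945 - 1*719640 = -945 - 719640 = -720585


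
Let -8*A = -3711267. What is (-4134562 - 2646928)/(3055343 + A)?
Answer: -54251920/28154011 ≈ -1.9270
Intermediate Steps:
A = 3711267/8 (A = -⅛*(-3711267) = 3711267/8 ≈ 4.6391e+5)
(-4134562 - 2646928)/(3055343 + A) = (-4134562 - 2646928)/(3055343 + 3711267/8) = -6781490/28154011/8 = -6781490*8/28154011 = -54251920/28154011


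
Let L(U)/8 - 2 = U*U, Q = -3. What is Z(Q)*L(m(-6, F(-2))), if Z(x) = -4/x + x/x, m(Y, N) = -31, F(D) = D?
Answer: 17976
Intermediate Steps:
L(U) = 16 + 8*U² (L(U) = 16 + 8*(U*U) = 16 + 8*U²)
Z(x) = 1 - 4/x (Z(x) = -4/x + 1 = 1 - 4/x)
Z(Q)*L(m(-6, F(-2))) = ((-4 - 3)/(-3))*(16 + 8*(-31)²) = (-⅓*(-7))*(16 + 8*961) = 7*(16 + 7688)/3 = (7/3)*7704 = 17976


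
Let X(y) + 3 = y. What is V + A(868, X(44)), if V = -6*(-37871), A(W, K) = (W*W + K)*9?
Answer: 7008411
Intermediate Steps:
X(y) = -3 + y
A(W, K) = 9*K + 9*W**2 (A(W, K) = (W**2 + K)*9 = (K + W**2)*9 = 9*K + 9*W**2)
V = 227226
V + A(868, X(44)) = 227226 + (9*(-3 + 44) + 9*868**2) = 227226 + (9*41 + 9*753424) = 227226 + (369 + 6780816) = 227226 + 6781185 = 7008411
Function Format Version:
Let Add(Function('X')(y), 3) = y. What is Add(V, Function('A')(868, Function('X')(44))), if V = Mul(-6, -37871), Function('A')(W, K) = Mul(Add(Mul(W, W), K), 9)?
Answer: 7008411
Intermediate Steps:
Function('X')(y) = Add(-3, y)
Function('A')(W, K) = Add(Mul(9, K), Mul(9, Pow(W, 2))) (Function('A')(W, K) = Mul(Add(Pow(W, 2), K), 9) = Mul(Add(K, Pow(W, 2)), 9) = Add(Mul(9, K), Mul(9, Pow(W, 2))))
V = 227226
Add(V, Function('A')(868, Function('X')(44))) = Add(227226, Add(Mul(9, Add(-3, 44)), Mul(9, Pow(868, 2)))) = Add(227226, Add(Mul(9, 41), Mul(9, 753424))) = Add(227226, Add(369, 6780816)) = Add(227226, 6781185) = 7008411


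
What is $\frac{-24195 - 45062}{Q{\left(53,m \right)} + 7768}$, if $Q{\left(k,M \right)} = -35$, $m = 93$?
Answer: $- \frac{69257}{7733} \approx -8.956$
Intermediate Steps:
$\frac{-24195 - 45062}{Q{\left(53,m \right)} + 7768} = \frac{-24195 - 45062}{-35 + 7768} = - \frac{69257}{7733}$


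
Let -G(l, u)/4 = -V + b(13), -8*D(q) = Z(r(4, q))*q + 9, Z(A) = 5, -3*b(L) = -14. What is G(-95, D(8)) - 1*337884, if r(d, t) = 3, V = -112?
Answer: -1015052/3 ≈ -3.3835e+5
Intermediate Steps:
b(L) = 14/3 (b(L) = -1/3*(-14) = 14/3)
D(q) = -9/8 - 5*q/8 (D(q) = -(5*q + 9)/8 = -(9 + 5*q)/8 = -9/8 - 5*q/8)
G(l, u) = -1400/3 (G(l, u) = -4*(-1*(-112) + 14/3) = -4*(112 + 14/3) = -4*350/3 = -1400/3)
G(-95, D(8)) - 1*337884 = -1400/3 - 1*337884 = -1400/3 - 337884 = -1015052/3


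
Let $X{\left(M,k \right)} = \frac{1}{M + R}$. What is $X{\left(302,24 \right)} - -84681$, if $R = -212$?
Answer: $\frac{7621291}{90} \approx 84681.0$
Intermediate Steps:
$X{\left(M,k \right)} = \frac{1}{-212 + M}$ ($X{\left(M,k \right)} = \frac{1}{M - 212} = \frac{1}{-212 + M}$)
$X{\left(302,24 \right)} - -84681 = \frac{1}{-212 + 302} - -84681 = \frac{1}{90} + 84681 = \frac{7621291}{90}$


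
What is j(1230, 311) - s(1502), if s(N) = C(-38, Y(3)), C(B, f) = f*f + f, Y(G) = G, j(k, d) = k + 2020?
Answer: 3238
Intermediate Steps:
j(k, d) = 2020 + k
C(B, f) = f + f² (C(B, f) = f² + f = f + f²)
s(N) = 12 (s(N) = 3*(1 + 3) = 3*4 = 12)
j(1230, 311) - s(1502) = (2020 + 1230) - 1*12 = 3250 - 12 = 3238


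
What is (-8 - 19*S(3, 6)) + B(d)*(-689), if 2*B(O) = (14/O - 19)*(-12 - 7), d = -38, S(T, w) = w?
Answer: -126898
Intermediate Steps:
B(O) = 361/2 - 133/O (B(O) = ((14/O - 19)*(-12 - 7))/2 = ((-19 + 14/O)*(-19))/2 = (361 - 266/O)/2 = 361/2 - 133/O)
(-8 - 19*S(3, 6)) + B(d)*(-689) = (-8 - 19*6) + (361/2 - 133/(-38))*(-689) = (-8 - 114) + (361/2 - 133*(-1/38))*(-689) = -122 + (361/2 + 7/2)*(-689) = -122 + 184*(-689) = -122 - 126776 = -126898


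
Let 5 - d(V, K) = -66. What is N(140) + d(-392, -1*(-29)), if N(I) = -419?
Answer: -348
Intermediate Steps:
d(V, K) = 71 (d(V, K) = 5 - 1*(-66) = 5 + 66 = 71)
N(140) + d(-392, -1*(-29)) = -419 + 71 = -348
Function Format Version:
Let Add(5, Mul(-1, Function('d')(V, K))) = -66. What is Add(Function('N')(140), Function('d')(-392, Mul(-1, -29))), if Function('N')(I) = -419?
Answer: -348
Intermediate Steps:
Function('d')(V, K) = 71 (Function('d')(V, K) = Add(5, Mul(-1, -66)) = Add(5, 66) = 71)
Add(Function('N')(140), Function('d')(-392, Mul(-1, -29))) = Add(-419, 71) = -348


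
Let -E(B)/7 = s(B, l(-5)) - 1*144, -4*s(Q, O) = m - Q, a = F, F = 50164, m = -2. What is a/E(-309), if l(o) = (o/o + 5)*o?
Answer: 200656/6181 ≈ 32.463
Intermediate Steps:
l(o) = 6*o (l(o) = (1 + 5)*o = 6*o)
a = 50164
s(Q, O) = 1/2 + Q/4 (s(Q, O) = -(-2 - Q)/4 = 1/2 + Q/4)
E(B) = 2009/2 - 7*B/4 (E(B) = -7*((1/2 + B/4) - 1*144) = -7*((1/2 + B/4) - 144) = -7*(-287/2 + B/4) = 2009/2 - 7*B/4)
a/E(-309) = 50164/(2009/2 - 7/4*(-309)) = 50164/(2009/2 + 2163/4) = 50164/(6181/4) = 50164*(4/6181) = 200656/6181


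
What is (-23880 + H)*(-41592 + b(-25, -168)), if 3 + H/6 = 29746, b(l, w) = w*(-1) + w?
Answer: -6429208176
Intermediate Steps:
b(l, w) = 0 (b(l, w) = -w + w = 0)
H = 178458 (H = -18 + 6*29746 = -18 + 178476 = 178458)
(-23880 + H)*(-41592 + b(-25, -168)) = (-23880 + 178458)*(-41592 + 0) = 154578*(-41592) = -6429208176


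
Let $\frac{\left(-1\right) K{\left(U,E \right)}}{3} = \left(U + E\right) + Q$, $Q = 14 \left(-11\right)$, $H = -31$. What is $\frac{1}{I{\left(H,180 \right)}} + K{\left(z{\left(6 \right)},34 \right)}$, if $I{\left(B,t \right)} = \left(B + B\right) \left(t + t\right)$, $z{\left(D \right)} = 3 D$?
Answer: $\frac{6829919}{22320} \approx 306.0$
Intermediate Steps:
$Q = -154$
$I{\left(B,t \right)} = 4 B t$ ($I{\left(B,t \right)} = 2 B 2 t = 4 B t$)
$K{\left(U,E \right)} = 462 - 3 E - 3 U$ ($K{\left(U,E \right)} = - 3 \left(\left(U + E\right) - 154\right) = - 3 \left(\left(E + U\right) - 154\right) = - 3 \left(-154 + E + U\right) = 462 - 3 E - 3 U$)
$\frac{1}{I{\left(H,180 \right)}} + K{\left(z{\left(6 \right)},34 \right)} = \frac{1}{4 \left(-31\right) 180} - \left(-360 + 3 \cdot 3 \cdot 6\right) = \frac{1}{-22320} - -306 = - \frac{1}{22320} - -306 = - \frac{1}{22320} + 306 = \frac{6829919}{22320}$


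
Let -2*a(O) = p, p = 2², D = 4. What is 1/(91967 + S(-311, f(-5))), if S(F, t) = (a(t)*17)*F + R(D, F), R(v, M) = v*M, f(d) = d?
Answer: 1/101297 ≈ 9.8720e-6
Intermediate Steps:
p = 4
a(O) = -2 (a(O) = -½*4 = -2)
R(v, M) = M*v
S(F, t) = -30*F (S(F, t) = (-2*17)*F + F*4 = -34*F + 4*F = -30*F)
1/(91967 + S(-311, f(-5))) = 1/(91967 - 30*(-311)) = 1/(91967 + 9330) = 1/101297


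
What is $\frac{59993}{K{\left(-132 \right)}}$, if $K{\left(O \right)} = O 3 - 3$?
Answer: $- \frac{59993}{399} \approx -150.36$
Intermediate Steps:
$K{\left(O \right)} = -3 + 3 O$ ($K{\left(O \right)} = 3 O - 3 = -3 + 3 O$)
$\frac{59993}{K{\left(-132 \right)}} = \frac{59993}{-3 + 3 \left(-132\right)} = \frac{59993}{-3 - 396} = \frac{59993}{-399} = 59993 \left(- \frac{1}{399}\right) = - \frac{59993}{399}$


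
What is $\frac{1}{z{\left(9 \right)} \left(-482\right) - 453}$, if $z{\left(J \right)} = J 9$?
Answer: $- \frac{1}{39495} \approx -2.532 \cdot 10^{-5}$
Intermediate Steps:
$z{\left(J \right)} = 9 J$
$\frac{1}{z{\left(9 \right)} \left(-482\right) - 453} = \frac{1}{9 \cdot 9 \left(-482\right) - 453} = \frac{1}{81 \left(-482\right) - 453} = \frac{1}{-39042 - 453} = \frac{1}{-39495} = - \frac{1}{39495}$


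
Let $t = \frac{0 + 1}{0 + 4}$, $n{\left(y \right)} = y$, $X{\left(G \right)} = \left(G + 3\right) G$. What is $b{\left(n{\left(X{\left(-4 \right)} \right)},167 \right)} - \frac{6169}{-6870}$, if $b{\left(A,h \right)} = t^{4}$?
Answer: $\frac{793067}{879360} \approx 0.90187$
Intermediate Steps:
$X{\left(G \right)} = G \left(3 + G\right)$ ($X{\left(G \right)} = \left(3 + G\right) G = G \left(3 + G\right)$)
$t = \frac{1}{4}$ ($t = 1 \cdot \frac{1}{4} = \frac{1}{4} \approx 0.25$)
$b{\left(A,h \right)} = \frac{1}{256}$ ($b{\left(A,h \right)} = \left(\frac{1}{4}\right)^{4} = \frac{1}{256}$)
$b{\left(n{\left(X{\left(-4 \right)} \right)},167 \right)} - \frac{6169}{-6870} = \frac{1}{256} - \frac{6169}{-6870} = \frac{1}{256} - 6169 \left(- \frac{1}{6870}\right) = \frac{1}{256} - - \frac{6169}{6870} = \frac{1}{256} + \frac{6169}{6870} = \frac{793067}{879360}$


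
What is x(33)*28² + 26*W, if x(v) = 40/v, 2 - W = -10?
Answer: 41656/33 ≈ 1262.3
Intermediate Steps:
W = 12 (W = 2 - 1*(-10) = 2 + 10 = 12)
x(33)*28² + 26*W = (40/33)*28² + 26*12 = (40*(1/33))*784 + 312 = (40/33)*784 + 312 = 31360/33 + 312 = 41656/33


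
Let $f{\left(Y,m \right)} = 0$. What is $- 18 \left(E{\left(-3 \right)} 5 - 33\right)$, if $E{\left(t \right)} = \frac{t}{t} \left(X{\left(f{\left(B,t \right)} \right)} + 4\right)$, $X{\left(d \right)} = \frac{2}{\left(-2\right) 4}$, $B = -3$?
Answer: $\frac{513}{2} \approx 256.5$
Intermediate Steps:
$X{\left(d \right)} = - \frac{1}{4}$ ($X{\left(d \right)} = \frac{2}{-8} = 2 \left(- \frac{1}{8}\right) = - \frac{1}{4}$)
$E{\left(t \right)} = \frac{15}{4}$ ($E{\left(t \right)} = \frac{t}{t} \left(- \frac{1}{4} + 4\right) = 1 \cdot \frac{15}{4} = \frac{15}{4}$)
$- 18 \left(E{\left(-3 \right)} 5 - 33\right) = - 18 \left(\frac{15}{4} \cdot 5 - 33\right) = - 18 \left(\frac{75}{4} - 33\right) = \left(-18\right) \left(- \frac{57}{4}\right) = \frac{513}{2}$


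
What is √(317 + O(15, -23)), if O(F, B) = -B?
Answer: 2*√85 ≈ 18.439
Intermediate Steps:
√(317 + O(15, -23)) = √(317 - 1*(-23)) = √(317 + 23) = √340 = 2*√85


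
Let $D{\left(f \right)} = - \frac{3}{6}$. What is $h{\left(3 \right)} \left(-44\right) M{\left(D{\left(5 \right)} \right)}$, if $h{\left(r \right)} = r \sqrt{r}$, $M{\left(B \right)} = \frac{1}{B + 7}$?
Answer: $- \frac{264 \sqrt{3}}{13} \approx -35.174$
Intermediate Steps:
$D{\left(f \right)} = - \frac{1}{2}$ ($D{\left(f \right)} = \left(-3\right) \frac{1}{6} = - \frac{1}{2}$)
$M{\left(B \right)} = \frac{1}{7 + B}$
$h{\left(r \right)} = r^{\frac{3}{2}}$
$h{\left(3 \right)} \left(-44\right) M{\left(D{\left(5 \right)} \right)} = \frac{3^{\frac{3}{2}} \left(-44\right)}{7 - \frac{1}{2}} = \frac{3 \sqrt{3} \left(-44\right)}{\frac{13}{2}} = - 132 \sqrt{3} \cdot \frac{2}{13} = - \frac{264 \sqrt{3}}{13}$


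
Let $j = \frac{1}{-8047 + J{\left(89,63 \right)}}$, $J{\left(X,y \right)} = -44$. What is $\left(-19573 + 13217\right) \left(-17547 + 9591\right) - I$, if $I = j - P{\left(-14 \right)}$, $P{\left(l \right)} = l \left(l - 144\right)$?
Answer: $\frac{409166303869}{8091} \approx 5.0571 \cdot 10^{7}$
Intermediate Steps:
$j = - \frac{1}{8091}$ ($j = \frac{1}{-8047 - 44} = \frac{1}{-8091} = - \frac{1}{8091} \approx -0.00012359$)
$P{\left(l \right)} = l \left(-144 + l\right)$
$I = - \frac{17897293}{8091}$ ($I = - \frac{1}{8091} - - 14 \left(-144 - 14\right) = - \frac{1}{8091} - \left(-14\right) \left(-158\right) = - \frac{1}{8091} - 2212 = - \frac{17897293}{8091} \approx -2212.0$)
$\left(-19573 + 13217\right) \left(-17547 + 9591\right) - I = \left(-19573 + 13217\right) \left(-17547 + 9591\right) - - \frac{17897293}{8091} = \left(-6356\right) \left(-7956\right) + \frac{17897293}{8091} = 50568336 + \frac{17897293}{8091} = \frac{409166303869}{8091}$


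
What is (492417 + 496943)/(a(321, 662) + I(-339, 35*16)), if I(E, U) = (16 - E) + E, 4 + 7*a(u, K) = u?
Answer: 6925520/429 ≈ 16143.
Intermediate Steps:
a(u, K) = -4/7 + u/7
I(E, U) = 16
(492417 + 496943)/(a(321, 662) + I(-339, 35*16)) = (492417 + 496943)/((-4/7 + (⅐)*321) + 16) = 989360/((-4/7 + 321/7) + 16) = 989360/(317/7 + 16) = 989360/(429/7) = 989360*(7/429) = 6925520/429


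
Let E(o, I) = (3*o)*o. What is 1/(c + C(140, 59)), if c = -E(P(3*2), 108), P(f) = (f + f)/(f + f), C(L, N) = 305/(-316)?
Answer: -316/1253 ≈ -0.25219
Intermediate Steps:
C(L, N) = -305/316 (C(L, N) = 305*(-1/316) = -305/316)
P(f) = 1 (P(f) = (2*f)/((2*f)) = (2*f)*(1/(2*f)) = 1)
E(o, I) = 3*o**2
c = -3 (c = -3*1**2 = -3 ≈ -3.0000)
1/(c + C(140, 59)) = 1/(-3 - 305/316) = 1/(-1253/316) = -316/1253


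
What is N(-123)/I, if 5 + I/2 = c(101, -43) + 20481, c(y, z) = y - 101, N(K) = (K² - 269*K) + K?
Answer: 48093/40952 ≈ 1.1744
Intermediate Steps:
N(K) = K² - 268*K
c(y, z) = -101 + y
I = 40952 (I = -10 + 2*((-101 + 101) + 20481) = -10 + 2*(0 + 20481) = -10 + 2*20481 = -10 + 40962 = 40952)
N(-123)/I = -123*(-268 - 123)/40952 = -123*(-391)*(1/40952) = 48093*(1/40952) = 48093/40952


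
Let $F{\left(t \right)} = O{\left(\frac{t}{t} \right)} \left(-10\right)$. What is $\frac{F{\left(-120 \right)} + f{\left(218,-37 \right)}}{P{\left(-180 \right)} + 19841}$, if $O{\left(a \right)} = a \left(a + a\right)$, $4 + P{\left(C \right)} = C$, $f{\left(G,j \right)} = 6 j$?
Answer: $- \frac{22}{1787} \approx -0.012311$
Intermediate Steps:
$P{\left(C \right)} = -4 + C$
$O{\left(a \right)} = 2 a^{2}$ ($O{\left(a \right)} = a 2 a = 2 a^{2}$)
$F{\left(t \right)} = -20$ ($F{\left(t \right)} = 2 \left(\frac{t}{t}\right)^{2} \left(-10\right) = 2 \cdot 1^{2} \left(-10\right) = 2 \cdot 1 \left(-10\right) = 2 \left(-10\right) = -20$)
$\frac{F{\left(-120 \right)} + f{\left(218,-37 \right)}}{P{\left(-180 \right)} + 19841} = \frac{-20 + 6 \left(-37\right)}{\left(-4 - 180\right) + 19841} = \frac{-20 - 222}{-184 + 19841} = - \frac{242}{19657} = \left(-242\right) \frac{1}{19657} = - \frac{22}{1787}$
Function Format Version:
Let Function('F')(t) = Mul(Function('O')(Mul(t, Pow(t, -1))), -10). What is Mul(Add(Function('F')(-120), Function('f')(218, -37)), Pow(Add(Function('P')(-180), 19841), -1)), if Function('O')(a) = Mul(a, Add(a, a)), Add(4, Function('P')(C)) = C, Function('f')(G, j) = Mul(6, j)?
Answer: Rational(-22, 1787) ≈ -0.012311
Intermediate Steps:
Function('P')(C) = Add(-4, C)
Function('O')(a) = Mul(2, Pow(a, 2)) (Function('O')(a) = Mul(a, Mul(2, a)) = Mul(2, Pow(a, 2)))
Function('F')(t) = -20 (Function('F')(t) = Mul(Mul(2, Pow(Mul(t, Pow(t, -1)), 2)), -10) = Mul(Mul(2, Pow(1, 2)), -10) = Mul(Mul(2, 1), -10) = Mul(2, -10) = -20)
Mul(Add(Function('F')(-120), Function('f')(218, -37)), Pow(Add(Function('P')(-180), 19841), -1)) = Mul(Add(-20, Mul(6, -37)), Pow(Add(Add(-4, -180), 19841), -1)) = Mul(Add(-20, -222), Pow(Add(-184, 19841), -1)) = Mul(-242, Pow(19657, -1)) = Mul(-242, Rational(1, 19657)) = Rational(-22, 1787)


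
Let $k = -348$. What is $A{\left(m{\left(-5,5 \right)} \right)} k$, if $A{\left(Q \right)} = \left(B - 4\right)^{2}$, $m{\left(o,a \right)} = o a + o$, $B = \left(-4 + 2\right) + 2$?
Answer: $-5568$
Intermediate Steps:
$B = 0$ ($B = -2 + 2 = 0$)
$m{\left(o,a \right)} = o + a o$ ($m{\left(o,a \right)} = a o + o = o + a o$)
$A{\left(Q \right)} = 16$ ($A{\left(Q \right)} = \left(0 - 4\right)^{2} = \left(-4\right)^{2} = 16$)
$A{\left(m{\left(-5,5 \right)} \right)} k = 16 \left(-348\right) = -5568$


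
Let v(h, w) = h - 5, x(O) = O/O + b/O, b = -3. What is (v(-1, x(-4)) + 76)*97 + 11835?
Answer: 18625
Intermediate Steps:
x(O) = 1 - 3/O (x(O) = O/O - 3/O = 1 - 3/O)
v(h, w) = -5 + h
(v(-1, x(-4)) + 76)*97 + 11835 = ((-5 - 1) + 76)*97 + 11835 = (-6 + 76)*97 + 11835 = 70*97 + 11835 = 6790 + 11835 = 18625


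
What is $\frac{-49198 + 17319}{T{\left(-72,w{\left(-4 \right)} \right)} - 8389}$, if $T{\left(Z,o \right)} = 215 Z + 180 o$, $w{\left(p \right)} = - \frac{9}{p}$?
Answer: $\frac{31879}{23464} \approx 1.3586$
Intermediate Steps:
$T{\left(Z,o \right)} = 180 o + 215 Z$
$\frac{-49198 + 17319}{T{\left(-72,w{\left(-4 \right)} \right)} - 8389} = \frac{-49198 + 17319}{\left(180 \left(- \frac{9}{-4}\right) + 215 \left(-72\right)\right) - 8389} = - \frac{31879}{\left(180 \left(\left(-9\right) \left(- \frac{1}{4}\right)\right) - 15480\right) - 8389} = - \frac{31879}{\left(180 \cdot \frac{9}{4} - 15480\right) - 8389} = - \frac{31879}{\left(405 - 15480\right) - 8389} = - \frac{31879}{-15075 - 8389} = - \frac{31879}{-23464} = \left(-31879\right) \left(- \frac{1}{23464}\right) = \frac{31879}{23464}$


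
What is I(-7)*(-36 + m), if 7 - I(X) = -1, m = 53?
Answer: 136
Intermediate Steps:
I(X) = 8 (I(X) = 7 - 1*(-1) = 7 + 1 = 8)
I(-7)*(-36 + m) = 8*(-36 + 53) = 8*17 = 136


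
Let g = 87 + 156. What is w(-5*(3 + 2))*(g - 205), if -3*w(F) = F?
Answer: 950/3 ≈ 316.67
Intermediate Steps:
w(F) = -F/3
g = 243
w(-5*(3 + 2))*(g - 205) = (-(-5)*(3 + 2)/3)*(243 - 205) = -(-5)*5/3*38 = -1/3*(-25)*38 = (25/3)*38 = 950/3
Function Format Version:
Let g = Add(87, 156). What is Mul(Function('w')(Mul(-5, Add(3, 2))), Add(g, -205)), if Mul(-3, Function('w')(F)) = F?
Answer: Rational(950, 3) ≈ 316.67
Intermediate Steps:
Function('w')(F) = Mul(Rational(-1, 3), F)
g = 243
Mul(Function('w')(Mul(-5, Add(3, 2))), Add(g, -205)) = Mul(Mul(Rational(-1, 3), Mul(-5, Add(3, 2))), Add(243, -205)) = Mul(Mul(Rational(-1, 3), Mul(-5, 5)), 38) = Mul(Mul(Rational(-1, 3), -25), 38) = Mul(Rational(25, 3), 38) = Rational(950, 3)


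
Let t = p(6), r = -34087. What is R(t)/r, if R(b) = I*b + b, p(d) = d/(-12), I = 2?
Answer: 3/68174 ≈ 4.4005e-5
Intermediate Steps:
p(d) = -d/12 (p(d) = d*(-1/12) = -d/12)
t = -½ (t = -1/12*6 = -½ ≈ -0.50000)
R(b) = 3*b (R(b) = 2*b + b = 3*b)
R(t)/r = (3*(-½))/(-34087) = -3/2*(-1/34087) = 3/68174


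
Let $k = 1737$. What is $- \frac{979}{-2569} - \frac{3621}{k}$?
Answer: $- \frac{2533942}{1487451} \approx -1.7035$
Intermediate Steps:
$- \frac{979}{-2569} - \frac{3621}{k} = - \frac{979}{-2569} - \frac{3621}{1737} = \left(-979\right) \left(- \frac{1}{2569}\right) - \frac{1207}{579} = \frac{979}{2569} - \frac{1207}{579} = - \frac{2533942}{1487451}$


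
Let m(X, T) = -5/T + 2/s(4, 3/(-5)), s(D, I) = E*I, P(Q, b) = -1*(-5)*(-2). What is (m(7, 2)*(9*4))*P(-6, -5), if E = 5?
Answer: 1140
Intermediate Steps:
P(Q, b) = -10 (P(Q, b) = 5*(-2) = -10)
s(D, I) = 5*I
m(X, T) = -2/3 - 5/T (m(X, T) = -5/T + 2/((5*(3/(-5)))) = -5/T + 2/((5*(3*(-1/5)))) = -5/T + 2/((5*(-3/5))) = -5/T + 2/(-3) = -5/T + 2*(-1/3) = -5/T - 2/3 = -2/3 - 5/T)
(m(7, 2)*(9*4))*P(-6, -5) = ((-2/3 - 5/2)*(9*4))*(-10) = ((-2/3 - 5*1/2)*36)*(-10) = ((-2/3 - 5/2)*36)*(-10) = -19/6*36*(-10) = -114*(-10) = 1140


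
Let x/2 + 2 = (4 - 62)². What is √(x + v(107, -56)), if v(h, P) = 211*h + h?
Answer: 4*√1838 ≈ 171.49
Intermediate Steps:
v(h, P) = 212*h
x = 6724 (x = -4 + 2*(4 - 62)² = -4 + 2*(-58)² = -4 + 2*3364 = -4 + 6728 = 6724)
√(x + v(107, -56)) = √(6724 + 212*107) = √(6724 + 22684) = √29408 = 4*√1838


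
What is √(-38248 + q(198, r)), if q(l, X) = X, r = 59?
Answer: I*√38189 ≈ 195.42*I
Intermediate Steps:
√(-38248 + q(198, r)) = √(-38248 + 59) = √(-38189) = I*√38189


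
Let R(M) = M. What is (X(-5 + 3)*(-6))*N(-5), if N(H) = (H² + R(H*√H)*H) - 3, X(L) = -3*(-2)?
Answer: -792 - 900*I*√5 ≈ -792.0 - 2012.5*I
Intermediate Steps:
X(L) = 6
N(H) = -3 + H² + H^(5/2) (N(H) = (H² + (H*√H)*H) - 3 = (H² + H^(3/2)*H) - 3 = (H² + H^(5/2)) - 3 = -3 + H² + H^(5/2))
(X(-5 + 3)*(-6))*N(-5) = (6*(-6))*(-3 + (-5)² + (-5)^(5/2)) = -36*(-3 + 25 + 25*I*√5) = -36*(22 + 25*I*√5) = -792 - 900*I*√5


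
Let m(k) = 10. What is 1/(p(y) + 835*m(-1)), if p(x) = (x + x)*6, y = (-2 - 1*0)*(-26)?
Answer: 1/8974 ≈ 0.00011143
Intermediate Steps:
y = 52 (y = (-2 + 0)*(-26) = -2*(-26) = 52)
p(x) = 12*x (p(x) = (2*x)*6 = 12*x)
1/(p(y) + 835*m(-1)) = 1/(12*52 + 835*10) = 1/(624 + 8350) = 1/8974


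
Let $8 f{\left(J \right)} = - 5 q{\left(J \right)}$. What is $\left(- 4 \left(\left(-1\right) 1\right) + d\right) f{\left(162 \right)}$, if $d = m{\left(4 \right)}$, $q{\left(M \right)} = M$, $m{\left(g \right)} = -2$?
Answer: $- \frac{405}{2} \approx -202.5$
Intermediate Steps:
$d = -2$
$f{\left(J \right)} = - \frac{5 J}{8}$ ($f{\left(J \right)} = \frac{\left(-5\right) J}{8} = - \frac{5 J}{8}$)
$\left(- 4 \left(\left(-1\right) 1\right) + d\right) f{\left(162 \right)} = \left(- 4 \left(\left(-1\right) 1\right) - 2\right) \left(\left(- \frac{5}{8}\right) 162\right) = \left(\left(-4\right) \left(-1\right) - 2\right) \left(- \frac{405}{4}\right) = \left(4 - 2\right) \left(- \frac{405}{4}\right) = 2 \left(- \frac{405}{4}\right) = - \frac{405}{2}$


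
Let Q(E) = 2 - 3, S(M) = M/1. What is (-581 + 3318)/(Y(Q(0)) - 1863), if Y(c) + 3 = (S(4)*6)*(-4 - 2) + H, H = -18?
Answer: -2737/2028 ≈ -1.3496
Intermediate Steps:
S(M) = M (S(M) = M*1 = M)
Q(E) = -1
Y(c) = -165 (Y(c) = -3 + ((4*6)*(-4 - 2) - 18) = -3 + (24*(-6) - 18) = -3 + (-144 - 18) = -3 - 162 = -165)
(-581 + 3318)/(Y(Q(0)) - 1863) = (-581 + 3318)/(-165 - 1863) = 2737/(-2028) = 2737*(-1/2028) = -2737/2028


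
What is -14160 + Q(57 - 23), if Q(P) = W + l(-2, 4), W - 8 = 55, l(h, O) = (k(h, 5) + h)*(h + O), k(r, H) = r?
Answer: -14105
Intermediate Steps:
l(h, O) = 2*h*(O + h) (l(h, O) = (h + h)*(h + O) = (2*h)*(O + h) = 2*h*(O + h))
W = 63 (W = 8 + 55 = 63)
Q(P) = 55 (Q(P) = 63 + 2*(-2)*(4 - 2) = 63 + 2*(-2)*2 = 63 - 8 = 55)
-14160 + Q(57 - 23) = -14160 + 55 = -14105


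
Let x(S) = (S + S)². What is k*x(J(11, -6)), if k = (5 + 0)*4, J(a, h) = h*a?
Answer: 348480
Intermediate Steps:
J(a, h) = a*h
k = 20 (k = 5*4 = 20)
x(S) = 4*S² (x(S) = (2*S)² = 4*S²)
k*x(J(11, -6)) = 20*(4*(11*(-6))²) = 20*(4*(-66)²) = 20*(4*4356) = 20*17424 = 348480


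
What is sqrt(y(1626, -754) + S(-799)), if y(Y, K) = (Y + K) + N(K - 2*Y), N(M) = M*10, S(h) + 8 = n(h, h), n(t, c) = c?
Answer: I*sqrt(39995) ≈ 199.99*I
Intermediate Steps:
S(h) = -8 + h
N(M) = 10*M
y(Y, K) = -19*Y + 11*K (y(Y, K) = (Y + K) + 10*(K - 2*Y) = (K + Y) + (-20*Y + 10*K) = -19*Y + 11*K)
sqrt(y(1626, -754) + S(-799)) = sqrt((-19*1626 + 11*(-754)) + (-8 - 799)) = sqrt((-30894 - 8294) - 807) = sqrt(-39188 - 807) = sqrt(-39995) = I*sqrt(39995)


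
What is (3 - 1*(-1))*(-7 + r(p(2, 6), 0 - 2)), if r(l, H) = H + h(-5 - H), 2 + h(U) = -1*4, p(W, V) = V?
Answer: -60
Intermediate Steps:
h(U) = -6 (h(U) = -2 - 1*4 = -2 - 4 = -6)
r(l, H) = -6 + H (r(l, H) = H - 6 = -6 + H)
(3 - 1*(-1))*(-7 + r(p(2, 6), 0 - 2)) = (3 - 1*(-1))*(-7 + (-6 + (0 - 2))) = (3 + 1)*(-7 + (-6 - 2)) = 4*(-7 - 8) = 4*(-15) = -60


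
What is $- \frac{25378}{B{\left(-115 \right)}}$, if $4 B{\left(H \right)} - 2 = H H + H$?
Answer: $- \frac{12689}{1639} \approx -7.7419$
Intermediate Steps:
$B{\left(H \right)} = \frac{1}{2} + \frac{H}{4} + \frac{H^{2}}{4}$ ($B{\left(H \right)} = \frac{1}{2} + \frac{H H + H}{4} = \frac{1}{2} + \frac{H^{2} + H}{4} = \frac{1}{2} + \frac{H + H^{2}}{4} = \frac{1}{2} + \left(\frac{H}{4} + \frac{H^{2}}{4}\right) = \frac{1}{2} + \frac{H}{4} + \frac{H^{2}}{4}$)
$- \frac{25378}{B{\left(-115 \right)}} = - \frac{25378}{\frac{1}{2} + \frac{1}{4} \left(-115\right) + \frac{\left(-115\right)^{2}}{4}} = - \frac{25378}{\frac{1}{2} - \frac{115}{4} + \frac{1}{4} \cdot 13225} = - \frac{25378}{\frac{1}{2} - \frac{115}{4} + \frac{13225}{4}} = - \frac{25378}{3278} = \left(-25378\right) \frac{1}{3278} = - \frac{12689}{1639}$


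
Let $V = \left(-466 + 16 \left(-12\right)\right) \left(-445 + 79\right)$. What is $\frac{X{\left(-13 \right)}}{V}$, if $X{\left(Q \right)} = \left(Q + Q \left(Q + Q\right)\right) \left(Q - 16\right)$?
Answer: $- \frac{9425}{240828} \approx -0.039136$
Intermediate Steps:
$X{\left(Q \right)} = \left(-16 + Q\right) \left(Q + 2 Q^{2}\right)$ ($X{\left(Q \right)} = \left(Q + Q 2 Q\right) \left(-16 + Q\right) = \left(Q + 2 Q^{2}\right) \left(-16 + Q\right) = \left(-16 + Q\right) \left(Q + 2 Q^{2}\right)$)
$V = 240828$ ($V = \left(-466 - 192\right) \left(-366\right) = \left(-658\right) \left(-366\right) = 240828$)
$\frac{X{\left(-13 \right)}}{V} = \frac{\left(-13\right) \left(-16 - -403 + 2 \left(-13\right)^{2}\right)}{240828} = - 13 \left(-16 + 403 + 2 \cdot 169\right) \frac{1}{240828} = - 13 \left(-16 + 403 + 338\right) \frac{1}{240828} = \left(-13\right) 725 \cdot \frac{1}{240828} = \left(-9425\right) \frac{1}{240828} = - \frac{9425}{240828}$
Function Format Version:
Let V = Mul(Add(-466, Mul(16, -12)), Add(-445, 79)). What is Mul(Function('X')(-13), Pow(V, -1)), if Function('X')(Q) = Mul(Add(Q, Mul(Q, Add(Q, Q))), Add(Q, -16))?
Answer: Rational(-9425, 240828) ≈ -0.039136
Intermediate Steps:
Function('X')(Q) = Mul(Add(-16, Q), Add(Q, Mul(2, Pow(Q, 2)))) (Function('X')(Q) = Mul(Add(Q, Mul(Q, Mul(2, Q))), Add(-16, Q)) = Mul(Add(Q, Mul(2, Pow(Q, 2))), Add(-16, Q)) = Mul(Add(-16, Q), Add(Q, Mul(2, Pow(Q, 2)))))
V = 240828 (V = Mul(Add(-466, -192), -366) = Mul(-658, -366) = 240828)
Mul(Function('X')(-13), Pow(V, -1)) = Mul(Mul(-13, Add(-16, Mul(-31, -13), Mul(2, Pow(-13, 2)))), Pow(240828, -1)) = Mul(Mul(-13, Add(-16, 403, Mul(2, 169))), Rational(1, 240828)) = Mul(Mul(-13, Add(-16, 403, 338)), Rational(1, 240828)) = Mul(Mul(-13, 725), Rational(1, 240828)) = Mul(-9425, Rational(1, 240828)) = Rational(-9425, 240828)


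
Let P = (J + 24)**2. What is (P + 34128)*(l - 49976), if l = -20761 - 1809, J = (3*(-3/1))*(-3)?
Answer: -2664542034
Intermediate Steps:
J = 27 (J = (3*(-3*1))*(-3) = (3*(-3))*(-3) = -9*(-3) = 27)
P = 2601 (P = (27 + 24)**2 = 51**2 = 2601)
l = -22570
(P + 34128)*(l - 49976) = (2601 + 34128)*(-22570 - 49976) = 36729*(-72546) = -2664542034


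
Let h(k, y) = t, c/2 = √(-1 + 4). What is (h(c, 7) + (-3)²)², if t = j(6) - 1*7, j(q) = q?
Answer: 64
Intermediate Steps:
t = -1 (t = 6 - 1*7 = 6 - 7 = -1)
c = 2*√3 (c = 2*√(-1 + 4) = 2*√3 ≈ 3.4641)
h(k, y) = -1
(h(c, 7) + (-3)²)² = (-1 + (-3)²)² = (-1 + 9)² = 8² = 64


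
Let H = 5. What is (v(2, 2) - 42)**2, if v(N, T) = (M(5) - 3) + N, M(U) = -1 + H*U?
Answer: 361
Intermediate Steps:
M(U) = -1 + 5*U
v(N, T) = 21 + N (v(N, T) = ((-1 + 5*5) - 3) + N = ((-1 + 25) - 3) + N = (24 - 3) + N = 21 + N)
(v(2, 2) - 42)**2 = ((21 + 2) - 42)**2 = (23 - 42)**2 = (-19)**2 = 361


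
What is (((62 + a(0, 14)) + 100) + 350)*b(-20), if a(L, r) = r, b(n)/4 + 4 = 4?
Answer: 0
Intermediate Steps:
b(n) = 0 (b(n) = -16 + 4*4 = -16 + 16 = 0)
(((62 + a(0, 14)) + 100) + 350)*b(-20) = (((62 + 14) + 100) + 350)*0 = ((76 + 100) + 350)*0 = (176 + 350)*0 = 526*0 = 0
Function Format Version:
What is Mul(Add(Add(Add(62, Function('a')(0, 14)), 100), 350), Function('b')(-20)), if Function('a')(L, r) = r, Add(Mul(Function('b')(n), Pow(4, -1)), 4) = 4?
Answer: 0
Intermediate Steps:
Function('b')(n) = 0 (Function('b')(n) = Add(-16, Mul(4, 4)) = Add(-16, 16) = 0)
Mul(Add(Add(Add(62, Function('a')(0, 14)), 100), 350), Function('b')(-20)) = Mul(Add(Add(Add(62, 14), 100), 350), 0) = Mul(Add(Add(76, 100), 350), 0) = Mul(Add(176, 350), 0) = Mul(526, 0) = 0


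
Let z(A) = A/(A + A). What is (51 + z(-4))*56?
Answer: 2884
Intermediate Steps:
z(A) = ½ (z(A) = A/((2*A)) = (1/(2*A))*A = ½)
(51 + z(-4))*56 = (51 + ½)*56 = (103/2)*56 = 2884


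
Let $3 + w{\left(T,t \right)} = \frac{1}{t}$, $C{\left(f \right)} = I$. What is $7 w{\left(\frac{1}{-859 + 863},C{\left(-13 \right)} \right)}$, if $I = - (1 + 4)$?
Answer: $- \frac{112}{5} \approx -22.4$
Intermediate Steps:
$I = -5$ ($I = \left(-1\right) 5 = -5$)
$C{\left(f \right)} = -5$
$w{\left(T,t \right)} = -3 + \frac{1}{t}$
$7 w{\left(\frac{1}{-859 + 863},C{\left(-13 \right)} \right)} = 7 \left(-3 + \frac{1}{-5}\right) = 7 \left(-3 - \frac{1}{5}\right) = 7 \left(- \frac{16}{5}\right) = - \frac{112}{5}$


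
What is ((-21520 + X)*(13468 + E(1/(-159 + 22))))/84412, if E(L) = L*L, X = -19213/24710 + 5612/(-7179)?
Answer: -965060801136090866171/281048986374998520 ≈ -3433.8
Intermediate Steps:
X = -276602647/177393090 (X = -19213*1/24710 + 5612*(-1/7179) = -19213/24710 - 5612/7179 = -276602647/177393090 ≈ -1.5593)
E(L) = L²
((-21520 + X)*(13468 + E(1/(-159 + 22))))/84412 = ((-21520 - 276602647/177393090)*(13468 + (1/(-159 + 22))²))/84412 = -3817775899447*(13468 + (1/(-137))²)/177393090*(1/84412) = -3817775899447*(13468 + (-1/137)²)/177393090*(1/84412) = -3817775899447*(13468 + 1/18769)/177393090*(1/84412) = -3817775899447/177393090*252780893/18769*(1/84412) = -965060801136090866171/3329490906210*1/84412 = -965060801136090866171/281048986374998520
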